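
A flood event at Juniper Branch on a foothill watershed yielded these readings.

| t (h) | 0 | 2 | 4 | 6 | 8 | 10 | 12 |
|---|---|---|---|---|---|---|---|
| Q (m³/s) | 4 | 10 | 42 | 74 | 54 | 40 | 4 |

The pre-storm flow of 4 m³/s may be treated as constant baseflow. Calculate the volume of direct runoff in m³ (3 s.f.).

V ≈ 1.44 × 10^6 m³

Direct-runoff ordinates (Q − Q_b): 0.0, 6.0, 38.0, 70.0, 50.0, 36.0, 0.0 m³/s.
ΣQ_DR = 200.0 m³/s.
With Δt = 2 h = 7200 s, V = ΣQ_DR · Δt = 200.0 × 7200 = 1.44 × 10^6 m³.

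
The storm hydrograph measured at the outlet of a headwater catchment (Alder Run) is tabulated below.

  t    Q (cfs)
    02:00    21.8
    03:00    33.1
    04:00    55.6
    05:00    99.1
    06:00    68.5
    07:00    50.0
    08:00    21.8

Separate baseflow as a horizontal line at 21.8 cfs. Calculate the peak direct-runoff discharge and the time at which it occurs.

Subtracting baseflow gives direct-runoff ordinates: 0.0, 11.3, 33.8, 77.3, 46.7, 28.2, 0.0 cfs.
The maximum is 77.3 cfs, occurring at the reading for t = 05:00.

Q_p = 77.3 cfs at t = 05:00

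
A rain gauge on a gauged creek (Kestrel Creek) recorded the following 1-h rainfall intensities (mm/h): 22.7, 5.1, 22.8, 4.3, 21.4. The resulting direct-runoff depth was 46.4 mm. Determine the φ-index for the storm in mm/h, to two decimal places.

Only the 3 blocks with intensity above φ contribute runoff: 22.7, 22.8, 21.4 mm/h.
Σ(I−φ)·Δt = d  ⇒  (22.7+22.8+21.4 − 3φ)·1 = 46.4
φ = (66.90 − 46.4/1) / 3 = 6.83 mm/h.

φ ≈ 6.83 mm/h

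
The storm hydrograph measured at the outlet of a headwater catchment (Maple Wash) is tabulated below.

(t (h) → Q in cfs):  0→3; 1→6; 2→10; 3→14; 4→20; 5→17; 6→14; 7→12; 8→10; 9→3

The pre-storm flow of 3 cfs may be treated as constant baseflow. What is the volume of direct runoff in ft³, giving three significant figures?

Direct-runoff ordinates (Q − Q_b): 0.0, 3.0, 7.0, 11.0, 17.0, 14.0, 11.0, 9.0, 7.0, 0.0 cfs.
ΣQ_DR = 79.00 cfs.
With Δt = 1 h = 3600 s, V = ΣQ_DR · Δt = 79.00 × 3600 = 2.84 × 10^5 ft³.

V ≈ 2.84 × 10^5 ft³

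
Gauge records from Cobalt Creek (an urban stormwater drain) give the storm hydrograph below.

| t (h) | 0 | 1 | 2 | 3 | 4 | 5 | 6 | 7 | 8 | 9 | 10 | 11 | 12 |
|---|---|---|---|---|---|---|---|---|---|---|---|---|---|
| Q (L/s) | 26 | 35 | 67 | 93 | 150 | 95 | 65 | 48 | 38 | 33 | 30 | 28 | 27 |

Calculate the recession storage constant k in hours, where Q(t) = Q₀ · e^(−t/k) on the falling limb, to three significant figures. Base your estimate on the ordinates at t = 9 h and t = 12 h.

On the falling limb, Q drops from 33 to 27 L/s between t = 9 h and t = 12 h (Δt = 3 h).
k = −Δt / ln(Q₂/Q₁) = −3 / ln(27/33) = 14.9 h.

k ≈ 14.9 h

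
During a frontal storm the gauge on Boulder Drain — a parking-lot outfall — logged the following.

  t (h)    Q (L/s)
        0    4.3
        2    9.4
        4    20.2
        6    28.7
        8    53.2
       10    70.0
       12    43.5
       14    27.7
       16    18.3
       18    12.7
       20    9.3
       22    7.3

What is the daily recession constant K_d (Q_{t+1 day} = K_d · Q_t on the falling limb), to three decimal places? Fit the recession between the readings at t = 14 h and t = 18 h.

Between t = 14 h and t = 18 h the flow falls from 27.7 to 12.7 L/s over 2×2 h = 4 h.
Per-interval ratio K = (12.7/27.7)^(1/2) = 0.6771; K_d = K^(24/2) = 0.009.

K_d ≈ 0.009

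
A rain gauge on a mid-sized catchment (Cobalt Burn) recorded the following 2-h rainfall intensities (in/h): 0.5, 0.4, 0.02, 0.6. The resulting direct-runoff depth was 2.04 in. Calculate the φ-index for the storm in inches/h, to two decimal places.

φ ≈ 0.16 in/h

Only the 3 blocks with intensity above φ contribute runoff: 0.5, 0.4, 0.6 in/h.
Σ(I−φ)·Δt = d  ⇒  (0.5+0.4+0.6 − 3φ)·2 = 2.04
φ = (1.500 − 2.04/2) / 3 = 0.16 in/h.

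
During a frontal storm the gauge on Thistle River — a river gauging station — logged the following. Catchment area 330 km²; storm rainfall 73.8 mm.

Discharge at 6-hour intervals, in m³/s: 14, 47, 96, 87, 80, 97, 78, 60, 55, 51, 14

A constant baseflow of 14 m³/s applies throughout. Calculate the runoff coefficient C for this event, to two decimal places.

C ≈ 0.47

ΣQ_DR = 525.0 m³/s; V = ΣQ_DR·Δt = 1.134 × 10^7 m³.
Runoff depth d = V / A = 34.36 mm.
C = d / P = 34.36 / 73.8 = 0.47.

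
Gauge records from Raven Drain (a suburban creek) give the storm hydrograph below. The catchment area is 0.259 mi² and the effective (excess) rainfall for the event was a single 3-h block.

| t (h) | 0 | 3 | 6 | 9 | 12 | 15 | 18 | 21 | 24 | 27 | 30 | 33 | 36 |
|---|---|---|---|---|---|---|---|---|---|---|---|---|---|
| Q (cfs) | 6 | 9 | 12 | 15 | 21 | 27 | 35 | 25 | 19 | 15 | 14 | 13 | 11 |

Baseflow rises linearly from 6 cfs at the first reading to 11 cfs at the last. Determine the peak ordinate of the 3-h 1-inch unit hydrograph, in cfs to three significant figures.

U_p ≈ 13.2 cfs

Direct runoff: 0.00, 2.58, 5.17, 7.75, 13.33, 18.92, 26.50, 16.08, 9.67, 5.25, 3.83, 2.42, 0.00 cfs; ΣQ_DR = 111.5 cfs, peak = 26.50 cfs.
Runoff depth d = ΣQ_DR·Δt / A = 111.5 × 10800 / (0.259 mi²) = 2.001 in.
The 1-inch UH is the DRH scaled by (1 in)/d, so U_p = 26.50 × 1/2.001 = 13.2 cfs.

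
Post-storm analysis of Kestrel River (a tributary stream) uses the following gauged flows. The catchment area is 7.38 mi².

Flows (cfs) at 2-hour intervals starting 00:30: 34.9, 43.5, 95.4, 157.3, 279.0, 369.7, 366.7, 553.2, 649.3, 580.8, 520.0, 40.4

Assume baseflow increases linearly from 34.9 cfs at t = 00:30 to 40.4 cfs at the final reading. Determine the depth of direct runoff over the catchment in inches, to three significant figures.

d ≈ 1.36 in

Direct runoff: 0.00, 8.10, 59.50, 120.90, 242.10, 332.30, 328.80, 514.80, 610.40, 541.40, 480.10, 0.00 cfs; ΣQ_DR = 3238 cfs.
V = ΣQ_DR · Δt = 3238 × 7200 s = 2.332 × 10^7 ft³.
Over A = 7.38 mi², depth = V / A = 1.36 in.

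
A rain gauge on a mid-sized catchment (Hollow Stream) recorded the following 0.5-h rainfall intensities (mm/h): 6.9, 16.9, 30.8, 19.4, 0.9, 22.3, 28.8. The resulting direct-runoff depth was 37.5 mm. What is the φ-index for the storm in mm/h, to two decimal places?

φ ≈ 8.64 mm/h

Only the 5 blocks with intensity above φ contribute runoff: 16.9, 30.8, 19.4, 22.3, 28.8 mm/h.
Σ(I−φ)·Δt = d  ⇒  (16.9+30.8+19.4+22.3+28.8 − 5φ)·0.5 = 37.5
φ = (118.2 − 37.5/0.5) / 5 = 8.64 mm/h.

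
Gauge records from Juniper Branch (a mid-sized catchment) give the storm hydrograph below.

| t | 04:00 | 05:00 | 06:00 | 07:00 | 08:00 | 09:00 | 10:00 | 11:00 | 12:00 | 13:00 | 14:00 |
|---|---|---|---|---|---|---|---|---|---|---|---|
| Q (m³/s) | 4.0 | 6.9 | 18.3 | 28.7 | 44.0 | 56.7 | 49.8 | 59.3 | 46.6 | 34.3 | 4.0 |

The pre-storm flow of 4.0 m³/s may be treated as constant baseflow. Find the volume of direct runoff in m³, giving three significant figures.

V ≈ 1.11 × 10^6 m³

Direct-runoff ordinates (Q − Q_b): 0.0, 2.9, 14.3, 24.7, 40.0, 52.7, 45.8, 55.3, 42.6, 30.3, 0.0 m³/s.
ΣQ_DR = 308.6 m³/s.
With Δt = 1 h = 3600 s, V = ΣQ_DR · Δt = 308.6 × 3600 = 1.11 × 10^6 m³.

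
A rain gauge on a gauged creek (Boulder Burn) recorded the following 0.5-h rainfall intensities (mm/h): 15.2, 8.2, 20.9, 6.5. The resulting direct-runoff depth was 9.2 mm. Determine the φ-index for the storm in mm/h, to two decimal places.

Only the 2 blocks with intensity above φ contribute runoff: 15.2, 20.9 mm/h.
Σ(I−φ)·Δt = d  ⇒  (15.2+20.9 − 2φ)·0.5 = 9.2
φ = (36.10 − 9.2/0.5) / 2 = 8.85 mm/h.

φ ≈ 8.85 mm/h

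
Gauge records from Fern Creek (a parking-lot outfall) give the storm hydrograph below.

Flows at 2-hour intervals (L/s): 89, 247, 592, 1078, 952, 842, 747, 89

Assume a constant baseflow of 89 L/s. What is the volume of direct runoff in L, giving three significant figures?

V ≈ 2.83 × 10^7 L

Direct-runoff ordinates (Q − Q_b): 0.0, 158.0, 503.0, 989.0, 863.0, 753.0, 658.0, 0.0 L/s.
ΣQ_DR = 3924 L/s.
With Δt = 2 h = 7200 s, V = ΣQ_DR · Δt = 3924 × 7200 = 2.83 × 10^7 L.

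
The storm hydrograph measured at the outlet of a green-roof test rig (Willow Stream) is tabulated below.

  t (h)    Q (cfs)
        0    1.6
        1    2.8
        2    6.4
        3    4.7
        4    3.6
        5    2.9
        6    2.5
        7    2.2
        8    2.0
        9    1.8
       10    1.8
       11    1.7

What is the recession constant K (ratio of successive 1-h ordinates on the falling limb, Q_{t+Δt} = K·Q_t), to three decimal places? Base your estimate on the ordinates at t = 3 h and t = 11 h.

K ≈ 0.881

Using the recession-limb readings at t = 3 h and t = 11 h: Q falls from 4.7 to 1.7 cfs over 8 intervals.
K = (Q₂/Q₁)^(1/8) = (1.7/4.7)^(1/8) = 0.881.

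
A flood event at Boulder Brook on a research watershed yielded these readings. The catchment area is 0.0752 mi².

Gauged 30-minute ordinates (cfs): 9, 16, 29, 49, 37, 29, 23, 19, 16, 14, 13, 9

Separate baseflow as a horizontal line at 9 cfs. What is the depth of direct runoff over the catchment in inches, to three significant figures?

d ≈ 1.60 in

Direct runoff: 0.0, 7.0, 20.0, 40.0, 28.0, 20.0, 14.0, 10.0, 7.0, 5.0, 4.0, 0.0 cfs; ΣQ_DR = 155.0 cfs.
V = ΣQ_DR · Δt = 155.0 × 1800 s = 2.790 × 10^5 ft³.
Over A = 0.0752 mi², depth = V / A = 1.60 in.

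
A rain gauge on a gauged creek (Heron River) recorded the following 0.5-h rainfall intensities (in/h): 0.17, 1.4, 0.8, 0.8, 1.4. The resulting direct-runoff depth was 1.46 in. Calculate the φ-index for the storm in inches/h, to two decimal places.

φ ≈ 0.37 in/h

Only the 4 blocks with intensity above φ contribute runoff: 1.4, 0.8, 0.8, 1.4 in/h.
Σ(I−φ)·Δt = d  ⇒  (1.4+0.8+0.8+1.4 − 4φ)·0.5 = 1.46
φ = (4.400 − 1.46/0.5) / 4 = 0.37 in/h.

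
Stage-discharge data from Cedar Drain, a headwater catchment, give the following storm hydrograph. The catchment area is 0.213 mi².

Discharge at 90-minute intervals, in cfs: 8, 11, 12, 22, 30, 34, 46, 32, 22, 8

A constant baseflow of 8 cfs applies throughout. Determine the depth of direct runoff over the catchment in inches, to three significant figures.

d ≈ 1.58 in

Direct runoff: 0.0, 3.0, 4.0, 14.0, 22.0, 26.0, 38.0, 24.0, 14.0, 0.0 cfs; ΣQ_DR = 145.0 cfs.
V = ΣQ_DR · Δt = 145.0 × 5400 s = 7.830 × 10^5 ft³.
Over A = 0.213 mi², depth = V / A = 1.58 in.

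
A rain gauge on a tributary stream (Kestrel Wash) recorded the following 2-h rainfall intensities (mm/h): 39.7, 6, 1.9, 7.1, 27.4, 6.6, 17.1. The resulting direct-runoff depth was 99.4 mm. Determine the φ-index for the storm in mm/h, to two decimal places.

φ ≈ 11.50 mm/h

Only the 3 blocks with intensity above φ contribute runoff: 39.7, 27.4, 17.1 mm/h.
Σ(I−φ)·Δt = d  ⇒  (39.7+27.4+17.1 − 3φ)·2 = 99.4
φ = (84.20 − 99.4/2) / 3 = 11.50 mm/h.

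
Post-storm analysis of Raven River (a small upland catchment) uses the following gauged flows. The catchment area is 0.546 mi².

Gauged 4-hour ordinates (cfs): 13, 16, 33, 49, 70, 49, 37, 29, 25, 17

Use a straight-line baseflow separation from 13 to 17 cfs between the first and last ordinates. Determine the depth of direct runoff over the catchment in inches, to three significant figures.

d ≈ 2.13 in

Direct runoff: 0.00, 2.56, 19.11, 34.67, 55.22, 33.78, 21.33, 12.89, 8.44, 0.00 cfs; ΣQ_DR = 188.0 cfs.
V = ΣQ_DR · Δt = 188.0 × 14400 s = 2.707 × 10^6 ft³.
Over A = 0.546 mi², depth = V / A = 2.13 in.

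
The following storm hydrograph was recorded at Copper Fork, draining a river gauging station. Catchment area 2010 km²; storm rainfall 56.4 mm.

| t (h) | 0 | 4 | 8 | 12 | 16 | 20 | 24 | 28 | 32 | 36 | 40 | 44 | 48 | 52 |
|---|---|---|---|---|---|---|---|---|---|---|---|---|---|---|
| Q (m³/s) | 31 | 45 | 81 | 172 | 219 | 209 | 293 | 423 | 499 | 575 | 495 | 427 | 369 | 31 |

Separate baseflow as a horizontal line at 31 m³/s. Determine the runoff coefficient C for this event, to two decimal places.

ΣQ_DR = 3435 m³/s; V = ΣQ_DR·Δt = 4.946 × 10^7 m³.
Runoff depth d = V / A = 24.61 mm.
C = d / P = 24.61 / 56.4 = 0.44.

C ≈ 0.44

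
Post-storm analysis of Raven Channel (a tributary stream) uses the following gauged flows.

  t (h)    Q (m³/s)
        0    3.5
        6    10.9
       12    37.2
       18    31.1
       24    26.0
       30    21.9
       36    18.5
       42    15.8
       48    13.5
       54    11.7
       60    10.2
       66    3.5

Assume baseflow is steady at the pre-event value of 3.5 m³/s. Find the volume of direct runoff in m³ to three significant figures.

Direct-runoff ordinates (Q − Q_b): 0.0, 7.4, 33.7, 27.6, 22.5, 18.4, 15.0, 12.3, 10.0, 8.2, 6.7, 0.0 m³/s.
ΣQ_DR = 161.8 m³/s.
With Δt = 6 h = 21600 s, V = ΣQ_DR · Δt = 161.8 × 21600 = 3.49 × 10^6 m³.

V ≈ 3.49 × 10^6 m³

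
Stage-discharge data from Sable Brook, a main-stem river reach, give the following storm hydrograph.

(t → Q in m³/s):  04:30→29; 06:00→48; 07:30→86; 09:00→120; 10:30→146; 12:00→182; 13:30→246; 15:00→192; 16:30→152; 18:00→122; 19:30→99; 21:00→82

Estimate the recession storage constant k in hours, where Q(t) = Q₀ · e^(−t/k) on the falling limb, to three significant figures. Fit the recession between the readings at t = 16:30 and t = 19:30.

k ≈ 7.00 h

On the falling limb, Q drops from 152 to 99 m³/s between t = 16:30 and t = 19:30 (Δt = 3 h).
k = −Δt / ln(Q₂/Q₁) = −3 / ln(99/152) = 7.00 h.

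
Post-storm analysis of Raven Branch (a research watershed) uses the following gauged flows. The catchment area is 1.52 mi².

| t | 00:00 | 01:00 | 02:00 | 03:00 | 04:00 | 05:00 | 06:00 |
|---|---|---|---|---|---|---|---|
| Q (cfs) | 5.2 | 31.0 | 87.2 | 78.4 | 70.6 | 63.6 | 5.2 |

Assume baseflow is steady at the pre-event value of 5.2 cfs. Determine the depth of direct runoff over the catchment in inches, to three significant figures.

d ≈ 0.311 in

Direct runoff: 0.0, 25.8, 82.0, 73.2, 65.4, 58.4, 0.0 cfs; ΣQ_DR = 304.8 cfs.
V = ΣQ_DR · Δt = 304.8 × 3600 s = 1.097 × 10^6 ft³.
Over A = 1.52 mi², depth = V / A = 0.311 in.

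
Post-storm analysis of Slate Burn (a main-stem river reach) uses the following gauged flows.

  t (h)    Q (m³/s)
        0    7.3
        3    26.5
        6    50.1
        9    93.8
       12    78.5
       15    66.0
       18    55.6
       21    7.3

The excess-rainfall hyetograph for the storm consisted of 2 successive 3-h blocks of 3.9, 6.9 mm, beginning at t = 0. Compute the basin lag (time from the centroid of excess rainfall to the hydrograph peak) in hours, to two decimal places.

t_L ≈ 5.58 h

Centroid of excess rainfall: t_c = Σ P_i·t̄_i / ΣP_i = 3.4167 h (block centres at 1.5, 4.5 h).
Hydrograph peak occurs at t = 9 h, so basin lag t_L = 9 − 3.4167 = 5.58 h.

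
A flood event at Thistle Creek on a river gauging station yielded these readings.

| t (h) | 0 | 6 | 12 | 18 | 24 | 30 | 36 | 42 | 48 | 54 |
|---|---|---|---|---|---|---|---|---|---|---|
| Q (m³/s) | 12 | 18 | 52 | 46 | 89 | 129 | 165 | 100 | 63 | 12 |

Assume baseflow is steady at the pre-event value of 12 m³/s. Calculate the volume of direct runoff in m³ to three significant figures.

V ≈ 1.22 × 10^7 m³

Direct-runoff ordinates (Q − Q_b): 0.0, 6.0, 40.0, 34.0, 77.0, 117.0, 153.0, 88.0, 51.0, 0.0 m³/s.
ΣQ_DR = 566.0 m³/s.
With Δt = 6 h = 21600 s, V = ΣQ_DR · Δt = 566.0 × 21600 = 1.22 × 10^7 m³.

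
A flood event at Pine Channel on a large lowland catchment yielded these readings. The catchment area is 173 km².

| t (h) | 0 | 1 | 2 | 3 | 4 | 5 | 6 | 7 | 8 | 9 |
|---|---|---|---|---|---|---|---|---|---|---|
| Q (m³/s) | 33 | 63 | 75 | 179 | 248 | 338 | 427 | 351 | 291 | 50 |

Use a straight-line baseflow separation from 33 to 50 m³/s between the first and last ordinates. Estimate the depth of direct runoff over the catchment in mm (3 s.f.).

d ≈ 34.1 mm

Direct runoff: 0.00, 28.11, 38.22, 140.33, 207.44, 295.56, 382.67, 304.78, 242.89, 0.00 m³/s; ΣQ_DR = 1640 m³/s.
V = ΣQ_DR · Δt = 1640 × 3600 s = 5.904 × 10^6 m³.
Over A = 173 km², depth = V / A = 34.1 mm.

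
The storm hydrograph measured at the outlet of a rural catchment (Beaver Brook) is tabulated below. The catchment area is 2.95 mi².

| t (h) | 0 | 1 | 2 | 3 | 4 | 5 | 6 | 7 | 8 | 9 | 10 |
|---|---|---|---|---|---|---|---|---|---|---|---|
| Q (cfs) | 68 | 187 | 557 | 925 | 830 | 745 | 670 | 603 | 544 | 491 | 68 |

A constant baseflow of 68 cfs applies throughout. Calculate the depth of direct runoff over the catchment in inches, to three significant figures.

Direct runoff: 0.0, 119.0, 489.0, 857.0, 762.0, 677.0, 602.0, 535.0, 476.0, 423.0, 0.0 cfs; ΣQ_DR = 4940 cfs.
V = ΣQ_DR · Δt = 4940 × 3600 s = 1.778 × 10^7 ft³.
Over A = 2.95 mi², depth = V / A = 2.59 in.

d ≈ 2.59 in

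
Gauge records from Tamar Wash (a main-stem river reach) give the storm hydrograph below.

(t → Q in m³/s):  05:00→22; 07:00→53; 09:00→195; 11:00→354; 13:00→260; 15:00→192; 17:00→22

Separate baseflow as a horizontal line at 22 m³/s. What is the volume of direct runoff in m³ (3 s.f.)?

V ≈ 6.80 × 10^6 m³

Direct-runoff ordinates (Q − Q_b): 0.0, 31.0, 173.0, 332.0, 238.0, 170.0, 0.0 m³/s.
ΣQ_DR = 944.0 m³/s.
With Δt = 2 h = 7200 s, V = ΣQ_DR · Δt = 944.0 × 7200 = 6.80 × 10^6 m³.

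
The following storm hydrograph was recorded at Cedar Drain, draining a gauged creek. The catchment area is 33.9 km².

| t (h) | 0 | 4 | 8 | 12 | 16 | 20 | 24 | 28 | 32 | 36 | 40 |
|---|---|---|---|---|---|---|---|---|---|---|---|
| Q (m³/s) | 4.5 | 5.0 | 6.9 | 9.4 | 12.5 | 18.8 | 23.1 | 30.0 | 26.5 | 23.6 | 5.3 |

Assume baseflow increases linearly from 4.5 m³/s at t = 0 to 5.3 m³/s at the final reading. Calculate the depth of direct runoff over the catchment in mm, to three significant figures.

d ≈ 47.4 mm

Direct runoff: 0.00, 0.42, 2.24, 4.66, 7.68, 13.90, 18.12, 24.94, 21.36, 18.38, 0.00 m³/s; ΣQ_DR = 111.7 m³/s.
V = ΣQ_DR · Δt = 111.7 × 14400 s = 1.608 × 10^6 m³.
Over A = 33.9 km², depth = V / A = 47.4 mm.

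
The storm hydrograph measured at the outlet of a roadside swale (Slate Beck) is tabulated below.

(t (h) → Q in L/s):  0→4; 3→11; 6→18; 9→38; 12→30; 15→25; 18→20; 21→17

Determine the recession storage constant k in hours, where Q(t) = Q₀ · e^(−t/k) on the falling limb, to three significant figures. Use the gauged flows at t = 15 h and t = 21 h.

On the falling limb, Q drops from 25 to 17 L/s between t = 15 h and t = 21 h (Δt = 6 h).
k = −Δt / ln(Q₂/Q₁) = −6 / ln(17/25) = 15.6 h.

k ≈ 15.6 h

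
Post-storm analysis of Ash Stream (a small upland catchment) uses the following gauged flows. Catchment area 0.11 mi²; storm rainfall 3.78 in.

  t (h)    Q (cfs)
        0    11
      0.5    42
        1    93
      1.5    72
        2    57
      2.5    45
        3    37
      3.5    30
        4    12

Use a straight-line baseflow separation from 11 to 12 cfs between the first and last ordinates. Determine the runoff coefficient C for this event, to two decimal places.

C ≈ 0.55

ΣQ_DR = 295.5 cfs; V = ΣQ_DR·Δt = 5.319 × 10^5 ft³.
Runoff depth d = V / A = 2.081 in.
C = d / P = 2.081 / 3.78 = 0.55.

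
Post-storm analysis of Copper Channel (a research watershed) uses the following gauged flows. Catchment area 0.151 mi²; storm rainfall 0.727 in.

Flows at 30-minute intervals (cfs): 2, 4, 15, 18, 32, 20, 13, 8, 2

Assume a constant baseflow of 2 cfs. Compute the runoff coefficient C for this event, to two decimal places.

C ≈ 0.68

ΣQ_DR = 96.00 cfs; V = ΣQ_DR·Δt = 1.728 × 10^5 ft³.
Runoff depth d = V / A = 0.4926 in.
C = d / P = 0.4926 / 0.727 = 0.68.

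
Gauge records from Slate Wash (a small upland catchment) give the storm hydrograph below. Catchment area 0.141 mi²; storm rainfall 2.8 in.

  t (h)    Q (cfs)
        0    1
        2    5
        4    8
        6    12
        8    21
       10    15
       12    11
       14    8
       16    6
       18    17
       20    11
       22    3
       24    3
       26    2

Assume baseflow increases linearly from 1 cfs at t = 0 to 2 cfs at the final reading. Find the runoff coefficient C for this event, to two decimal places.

ΣQ_DR = 102.0 cfs; V = ΣQ_DR·Δt = 7.344 × 10^5 ft³.
Runoff depth d = V / A = 2.242 in.
C = d / P = 2.242 / 2.8 = 0.80.

C ≈ 0.80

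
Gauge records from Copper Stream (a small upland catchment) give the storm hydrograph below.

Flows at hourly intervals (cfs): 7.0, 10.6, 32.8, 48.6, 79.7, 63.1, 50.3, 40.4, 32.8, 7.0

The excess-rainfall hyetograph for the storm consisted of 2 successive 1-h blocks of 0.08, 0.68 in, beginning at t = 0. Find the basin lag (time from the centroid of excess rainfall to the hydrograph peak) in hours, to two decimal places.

Centroid of excess rainfall: t_c = Σ P_i·t̄_i / ΣP_i = 1.3947 h (block centres at 0.5, 1.5 h).
Hydrograph peak occurs at t = 4 h, so basin lag t_L = 4 − 1.3947 = 2.61 h.

t_L ≈ 2.61 h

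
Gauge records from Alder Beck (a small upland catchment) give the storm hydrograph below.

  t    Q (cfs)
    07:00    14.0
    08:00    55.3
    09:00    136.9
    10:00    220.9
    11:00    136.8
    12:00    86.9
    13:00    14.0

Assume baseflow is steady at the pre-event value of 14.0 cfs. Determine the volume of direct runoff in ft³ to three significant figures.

Direct-runoff ordinates (Q − Q_b): 0.0, 41.3, 122.9, 206.9, 122.8, 72.9, 0.0 cfs.
ΣQ_DR = 566.8 cfs.
With Δt = 1 h = 3600 s, V = ΣQ_DR · Δt = 566.8 × 3600 = 2.04 × 10^6 ft³.

V ≈ 2.04 × 10^6 ft³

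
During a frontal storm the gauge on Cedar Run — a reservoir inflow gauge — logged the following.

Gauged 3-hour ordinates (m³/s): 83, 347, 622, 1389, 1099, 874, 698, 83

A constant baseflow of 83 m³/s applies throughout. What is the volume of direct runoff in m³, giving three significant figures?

V ≈ 4.89 × 10^7 m³

Direct-runoff ordinates (Q − Q_b): 0.0, 264.0, 539.0, 1306.0, 1016.0, 791.0, 615.0, 0.0 m³/s.
ΣQ_DR = 4531 m³/s.
With Δt = 3 h = 10800 s, V = ΣQ_DR · Δt = 4531 × 10800 = 4.89 × 10^7 m³.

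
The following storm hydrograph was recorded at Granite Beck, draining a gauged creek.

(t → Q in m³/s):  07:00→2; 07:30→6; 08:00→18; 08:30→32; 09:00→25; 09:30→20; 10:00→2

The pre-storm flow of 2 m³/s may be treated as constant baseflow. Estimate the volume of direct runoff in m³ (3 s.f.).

Direct-runoff ordinates (Q − Q_b): 0.0, 4.0, 16.0, 30.0, 23.0, 18.0, 0.0 m³/s.
ΣQ_DR = 91.00 m³/s.
With Δt = 0.5 h = 1800 s, V = ΣQ_DR · Δt = 91.00 × 1800 = 1.64 × 10^5 m³.

V ≈ 1.64 × 10^5 m³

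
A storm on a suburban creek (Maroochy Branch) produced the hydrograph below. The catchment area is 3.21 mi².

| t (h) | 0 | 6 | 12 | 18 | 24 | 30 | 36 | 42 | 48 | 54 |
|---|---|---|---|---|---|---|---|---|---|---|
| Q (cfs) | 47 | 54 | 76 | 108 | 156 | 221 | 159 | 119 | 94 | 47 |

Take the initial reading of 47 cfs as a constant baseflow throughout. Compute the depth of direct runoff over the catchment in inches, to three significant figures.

d ≈ 1.77 in

Direct runoff: 0.0, 7.0, 29.0, 61.0, 109.0, 174.0, 112.0, 72.0, 47.0, 0.0 cfs; ΣQ_DR = 611.0 cfs.
V = ΣQ_DR · Δt = 611.0 × 21600 s = 1.320 × 10^7 ft³.
Over A = 3.21 mi², depth = V / A = 1.77 in.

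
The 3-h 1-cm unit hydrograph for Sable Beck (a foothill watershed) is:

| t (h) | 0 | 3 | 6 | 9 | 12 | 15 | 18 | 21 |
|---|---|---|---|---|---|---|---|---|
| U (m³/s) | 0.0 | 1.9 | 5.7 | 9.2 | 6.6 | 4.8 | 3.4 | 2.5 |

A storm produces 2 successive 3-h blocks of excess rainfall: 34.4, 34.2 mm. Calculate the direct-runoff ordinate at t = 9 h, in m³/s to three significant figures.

By discrete convolution, Q_j = Σ (P_i / 10 mm) · U_{j−i}.
At t = 9 h (j=3): Q = (34.4/10)·9.2 + (34.2/10)·5.7 = 51.1 m³/s.

Q ≈ 51.1 m³/s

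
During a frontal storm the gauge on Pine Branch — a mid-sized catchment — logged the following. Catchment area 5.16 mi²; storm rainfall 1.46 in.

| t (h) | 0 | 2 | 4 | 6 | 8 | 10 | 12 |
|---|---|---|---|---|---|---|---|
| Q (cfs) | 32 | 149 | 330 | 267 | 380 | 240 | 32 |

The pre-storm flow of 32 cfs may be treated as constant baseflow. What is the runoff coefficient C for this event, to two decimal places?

ΣQ_DR = 1206 cfs; V = ΣQ_DR·Δt = 8.683 × 10^6 ft³.
Runoff depth d = V / A = 0.7243 in.
C = d / P = 0.7243 / 1.46 = 0.50.

C ≈ 0.50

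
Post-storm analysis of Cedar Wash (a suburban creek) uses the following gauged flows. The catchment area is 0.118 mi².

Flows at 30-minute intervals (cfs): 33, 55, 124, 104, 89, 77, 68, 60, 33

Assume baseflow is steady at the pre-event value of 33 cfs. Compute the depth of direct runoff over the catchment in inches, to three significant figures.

d ≈ 2.27 in

Direct runoff: 0.0, 22.0, 91.0, 71.0, 56.0, 44.0, 35.0, 27.0, 0.0 cfs; ΣQ_DR = 346.0 cfs.
V = ΣQ_DR · Δt = 346.0 × 1800 s = 6.228 × 10^5 ft³.
Over A = 0.118 mi², depth = V / A = 2.27 in.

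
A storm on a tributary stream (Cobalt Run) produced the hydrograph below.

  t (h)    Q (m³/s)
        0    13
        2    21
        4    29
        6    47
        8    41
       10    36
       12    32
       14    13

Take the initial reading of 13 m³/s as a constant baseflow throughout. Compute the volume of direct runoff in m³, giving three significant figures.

Direct-runoff ordinates (Q − Q_b): 0.0, 8.0, 16.0, 34.0, 28.0, 23.0, 19.0, 0.0 m³/s.
ΣQ_DR = 128.0 m³/s.
With Δt = 2 h = 7200 s, V = ΣQ_DR · Δt = 128.0 × 7200 = 9.22 × 10^5 m³.

V ≈ 9.22 × 10^5 m³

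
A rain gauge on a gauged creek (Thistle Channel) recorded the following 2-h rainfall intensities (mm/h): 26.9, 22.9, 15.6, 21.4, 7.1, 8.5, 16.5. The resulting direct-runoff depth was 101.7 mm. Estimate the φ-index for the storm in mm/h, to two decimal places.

Only the 5 blocks with intensity above φ contribute runoff: 26.9, 22.9, 15.6, 21.4, 16.5 mm/h.
Σ(I−φ)·Δt = d  ⇒  (26.9+22.9+15.6+21.4+16.5 − 5φ)·2 = 101.7
φ = (103.3 − 101.7/2) / 5 = 10.49 mm/h.

φ ≈ 10.49 mm/h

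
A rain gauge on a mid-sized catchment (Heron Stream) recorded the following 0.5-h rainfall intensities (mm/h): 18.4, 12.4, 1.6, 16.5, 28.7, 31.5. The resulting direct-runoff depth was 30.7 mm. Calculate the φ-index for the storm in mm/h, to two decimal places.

Only the 5 blocks with intensity above φ contribute runoff: 18.4, 12.4, 16.5, 28.7, 31.5 mm/h.
Σ(I−φ)·Δt = d  ⇒  (18.4+12.4+16.5+28.7+31.5 − 5φ)·0.5 = 30.7
φ = (107.5 − 30.7/0.5) / 5 = 9.22 mm/h.

φ ≈ 9.22 mm/h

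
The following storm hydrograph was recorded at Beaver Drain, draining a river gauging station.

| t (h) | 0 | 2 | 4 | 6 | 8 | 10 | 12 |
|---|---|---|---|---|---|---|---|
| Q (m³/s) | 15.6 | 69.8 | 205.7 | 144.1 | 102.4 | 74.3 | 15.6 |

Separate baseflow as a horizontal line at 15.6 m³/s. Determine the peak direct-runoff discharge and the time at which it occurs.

Subtracting baseflow gives direct-runoff ordinates: 0.0, 54.2, 190.1, 128.5, 86.8, 58.7, 0.0 m³/s.
The maximum is 190.1 m³/s, occurring at the reading for t = 4 h.

Q_p = 190.1 m³/s at t = 4 h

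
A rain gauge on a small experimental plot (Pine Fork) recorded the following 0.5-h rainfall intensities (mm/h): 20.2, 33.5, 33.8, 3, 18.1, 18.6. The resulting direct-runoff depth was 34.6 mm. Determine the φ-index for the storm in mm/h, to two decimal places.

φ ≈ 11.00 mm/h

Only the 5 blocks with intensity above φ contribute runoff: 20.2, 33.5, 33.8, 18.1, 18.6 mm/h.
Σ(I−φ)·Δt = d  ⇒  (20.2+33.5+33.8+18.1+18.6 − 5φ)·0.5 = 34.6
φ = (124.2 − 34.6/0.5) / 5 = 11.00 mm/h.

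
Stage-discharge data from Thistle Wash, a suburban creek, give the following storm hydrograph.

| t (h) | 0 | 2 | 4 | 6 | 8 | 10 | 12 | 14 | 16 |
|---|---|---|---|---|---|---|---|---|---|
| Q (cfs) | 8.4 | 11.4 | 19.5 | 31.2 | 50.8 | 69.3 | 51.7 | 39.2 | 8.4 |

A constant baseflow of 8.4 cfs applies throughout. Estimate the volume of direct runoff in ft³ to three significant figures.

Direct-runoff ordinates (Q − Q_b): 0.0, 3.0, 11.1, 22.8, 42.4, 60.9, 43.3, 30.8, 0.0 cfs.
ΣQ_DR = 214.3 cfs.
With Δt = 2 h = 7200 s, V = ΣQ_DR · Δt = 214.3 × 7200 = 1.54 × 10^6 ft³.

V ≈ 1.54 × 10^6 ft³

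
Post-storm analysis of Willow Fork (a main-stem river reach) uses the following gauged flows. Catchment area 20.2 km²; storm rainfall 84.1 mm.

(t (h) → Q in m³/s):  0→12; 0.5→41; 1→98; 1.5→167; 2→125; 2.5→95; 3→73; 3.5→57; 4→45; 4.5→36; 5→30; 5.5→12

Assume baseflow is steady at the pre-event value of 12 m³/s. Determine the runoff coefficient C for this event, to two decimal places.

ΣQ_DR = 647.0 m³/s; V = ΣQ_DR·Δt = 1.165 × 10^6 m³.
Runoff depth d = V / A = 57.65 mm.
C = d / P = 57.65 / 84.1 = 0.69.

C ≈ 0.69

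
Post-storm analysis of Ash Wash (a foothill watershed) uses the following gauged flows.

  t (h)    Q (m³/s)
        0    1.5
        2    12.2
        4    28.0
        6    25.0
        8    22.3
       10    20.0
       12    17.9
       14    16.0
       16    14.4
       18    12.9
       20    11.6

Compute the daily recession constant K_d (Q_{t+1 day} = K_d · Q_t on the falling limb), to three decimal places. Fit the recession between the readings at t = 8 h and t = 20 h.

K_d ≈ 0.271

Between t = 8 h and t = 20 h the flow falls from 22.3 to 11.6 m³/s over 6×2 h = 12 h.
Per-interval ratio K = (11.6/22.3)^(1/6) = 0.8968; K_d = K^(24/2) = 0.271.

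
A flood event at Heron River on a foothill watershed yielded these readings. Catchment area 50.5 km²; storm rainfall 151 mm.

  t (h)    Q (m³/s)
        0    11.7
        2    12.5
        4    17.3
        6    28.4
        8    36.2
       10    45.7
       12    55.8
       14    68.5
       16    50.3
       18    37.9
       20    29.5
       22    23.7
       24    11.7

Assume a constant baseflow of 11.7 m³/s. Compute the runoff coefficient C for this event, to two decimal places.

ΣQ_DR = 277.1 m³/s; V = ΣQ_DR·Δt = 1.995 × 10^6 m³.
Runoff depth d = V / A = 39.51 mm.
C = d / P = 39.51 / 151 = 0.26.

C ≈ 0.26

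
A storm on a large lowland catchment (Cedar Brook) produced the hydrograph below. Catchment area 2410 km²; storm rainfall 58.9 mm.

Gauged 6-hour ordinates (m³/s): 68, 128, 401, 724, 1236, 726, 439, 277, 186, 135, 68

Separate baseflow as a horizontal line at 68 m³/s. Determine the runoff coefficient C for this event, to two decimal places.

ΣQ_DR = 3640 m³/s; V = ΣQ_DR·Δt = 7.862 × 10^7 m³.
Runoff depth d = V / A = 32.62 mm.
C = d / P = 32.62 / 58.9 = 0.55.

C ≈ 0.55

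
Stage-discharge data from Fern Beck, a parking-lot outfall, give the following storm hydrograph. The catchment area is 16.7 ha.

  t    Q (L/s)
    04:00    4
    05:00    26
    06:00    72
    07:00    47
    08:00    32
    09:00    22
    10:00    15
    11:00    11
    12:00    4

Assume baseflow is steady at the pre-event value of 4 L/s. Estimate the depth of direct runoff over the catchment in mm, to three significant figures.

d ≈ 4.25 mm

Direct runoff: 0.0, 22.0, 68.0, 43.0, 28.0, 18.0, 11.0, 7.0, 0.0 L/s; ΣQ_DR = 197.0 L/s.
V = ΣQ_DR · Δt = 197.0 × 3600 s = 7.092 × 10^5 L.
Over A = 16.7 ha, depth = V / A = 4.25 mm.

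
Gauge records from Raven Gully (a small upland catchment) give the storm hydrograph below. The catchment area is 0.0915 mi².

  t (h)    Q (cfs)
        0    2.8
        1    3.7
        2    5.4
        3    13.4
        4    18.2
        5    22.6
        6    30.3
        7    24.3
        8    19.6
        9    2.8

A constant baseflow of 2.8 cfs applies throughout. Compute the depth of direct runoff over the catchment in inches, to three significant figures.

d ≈ 1.95 in

Direct runoff: 0.0, 0.9, 2.6, 10.6, 15.4, 19.8, 27.5, 21.5, 16.8, 0.0 cfs; ΣQ_DR = 115.1 cfs.
V = ΣQ_DR · Δt = 115.1 × 3600 s = 4.144 × 10^5 ft³.
Over A = 0.0915 mi², depth = V / A = 1.95 in.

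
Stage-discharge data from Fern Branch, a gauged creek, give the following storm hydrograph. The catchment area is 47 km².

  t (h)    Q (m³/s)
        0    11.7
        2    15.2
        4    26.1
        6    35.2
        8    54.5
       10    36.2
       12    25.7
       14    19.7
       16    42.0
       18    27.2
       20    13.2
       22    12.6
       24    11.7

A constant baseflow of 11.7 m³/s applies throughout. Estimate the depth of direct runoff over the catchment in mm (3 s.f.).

d ≈ 27.4 mm

Direct runoff: 0.0, 3.5, 14.4, 23.5, 42.8, 24.5, 14.0, 8.0, 30.3, 15.5, 1.5, 0.9, 0.0 m³/s; ΣQ_DR = 178.9 m³/s.
V = ΣQ_DR · Δt = 178.9 × 7200 s = 1.288 × 10^6 m³.
Over A = 47 km², depth = V / A = 27.4 mm.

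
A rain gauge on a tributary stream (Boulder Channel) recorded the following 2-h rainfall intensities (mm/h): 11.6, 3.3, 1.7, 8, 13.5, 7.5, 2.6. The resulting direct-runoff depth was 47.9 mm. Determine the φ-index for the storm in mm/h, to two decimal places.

Only the 4 blocks with intensity above φ contribute runoff: 11.6, 8, 13.5, 7.5 mm/h.
Σ(I−φ)·Δt = d  ⇒  (11.6+8+13.5+7.5 − 4φ)·2 = 47.9
φ = (40.60 − 47.9/2) / 4 = 4.16 mm/h.

φ ≈ 4.16 mm/h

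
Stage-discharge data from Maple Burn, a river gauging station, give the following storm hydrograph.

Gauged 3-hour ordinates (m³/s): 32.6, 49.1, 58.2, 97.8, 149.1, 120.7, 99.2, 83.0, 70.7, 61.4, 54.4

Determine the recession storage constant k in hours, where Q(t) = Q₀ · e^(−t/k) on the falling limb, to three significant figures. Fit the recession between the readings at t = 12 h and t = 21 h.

k ≈ 15.4 h

On the falling limb, Q drops from 149.1 to 83.0 m³/s between t = 12 h and t = 21 h (Δt = 9 h).
k = −Δt / ln(Q₂/Q₁) = −9 / ln(83.0/149.1) = 15.4 h.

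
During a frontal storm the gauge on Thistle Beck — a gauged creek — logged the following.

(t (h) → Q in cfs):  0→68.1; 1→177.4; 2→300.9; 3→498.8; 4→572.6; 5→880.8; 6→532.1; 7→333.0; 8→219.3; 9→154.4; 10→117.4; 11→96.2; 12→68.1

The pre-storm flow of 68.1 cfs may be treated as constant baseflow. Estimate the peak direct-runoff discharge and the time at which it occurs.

Q_p = 812.7 cfs at t = 5 h

Subtracting baseflow gives direct-runoff ordinates: 0.0, 109.3, 232.8, 430.7, 504.5, 812.7, 464.0, 264.9, 151.2, 86.3, 49.3, 28.1, 0.0 cfs.
The maximum is 812.7 cfs, occurring at the reading for t = 5 h.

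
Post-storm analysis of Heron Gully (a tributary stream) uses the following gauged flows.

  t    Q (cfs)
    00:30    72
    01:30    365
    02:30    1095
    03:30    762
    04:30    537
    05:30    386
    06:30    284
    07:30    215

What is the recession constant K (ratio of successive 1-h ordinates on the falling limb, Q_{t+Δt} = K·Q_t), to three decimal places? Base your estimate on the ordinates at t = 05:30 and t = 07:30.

K ≈ 0.746

Using the recession-limb readings at t = 05:30 and t = 07:30: Q falls from 386 to 215 cfs over 2 intervals.
K = (Q₂/Q₁)^(1/2) = (215/386)^(1/2) = 0.746.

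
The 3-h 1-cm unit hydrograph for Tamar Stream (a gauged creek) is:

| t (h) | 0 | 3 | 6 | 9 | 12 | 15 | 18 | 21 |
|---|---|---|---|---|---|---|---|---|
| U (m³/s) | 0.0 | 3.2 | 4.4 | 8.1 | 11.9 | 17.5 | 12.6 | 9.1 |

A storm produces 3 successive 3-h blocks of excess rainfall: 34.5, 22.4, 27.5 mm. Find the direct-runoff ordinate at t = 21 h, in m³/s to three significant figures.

By discrete convolution, Q_j = Σ (P_i / 10 mm) · U_{j−i}.
At t = 21 h (j=7): Q = (34.5/10)·9.1 + (22.4/10)·12.6 + (27.5/10)·17.5 = 108 m³/s.

Q ≈ 108 m³/s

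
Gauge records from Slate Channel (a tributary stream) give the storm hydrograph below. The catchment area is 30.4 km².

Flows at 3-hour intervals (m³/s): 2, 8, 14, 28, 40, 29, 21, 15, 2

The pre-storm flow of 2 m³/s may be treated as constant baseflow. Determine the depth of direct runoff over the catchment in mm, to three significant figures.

d ≈ 50.1 mm

Direct runoff: 0.0, 6.0, 12.0, 26.0, 38.0, 27.0, 19.0, 13.0, 0.0 m³/s; ΣQ_DR = 141.0 m³/s.
V = ΣQ_DR · Δt = 141.0 × 10800 s = 1.523 × 10^6 m³.
Over A = 30.4 km², depth = V / A = 50.1 mm.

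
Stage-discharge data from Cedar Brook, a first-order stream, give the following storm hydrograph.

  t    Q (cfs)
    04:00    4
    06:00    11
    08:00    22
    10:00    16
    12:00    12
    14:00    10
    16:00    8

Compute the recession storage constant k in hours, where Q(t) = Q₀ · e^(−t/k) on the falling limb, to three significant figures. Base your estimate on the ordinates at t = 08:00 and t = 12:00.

k ≈ 6.60 h

On the falling limb, Q drops from 22 to 12 cfs between t = 08:00 and t = 12:00 (Δt = 4 h).
k = −Δt / ln(Q₂/Q₁) = −4 / ln(12/22) = 6.60 h.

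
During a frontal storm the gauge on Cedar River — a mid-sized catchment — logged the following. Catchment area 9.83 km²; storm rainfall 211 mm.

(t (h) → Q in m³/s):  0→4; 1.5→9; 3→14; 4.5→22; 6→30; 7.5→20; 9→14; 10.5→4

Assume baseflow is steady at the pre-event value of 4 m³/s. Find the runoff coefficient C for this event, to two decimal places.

ΣQ_DR = 85.00 m³/s; V = ΣQ_DR·Δt = 4.590 × 10^5 m³.
Runoff depth d = V / A = 46.69 mm.
C = d / P = 46.69 / 211 = 0.22.

C ≈ 0.22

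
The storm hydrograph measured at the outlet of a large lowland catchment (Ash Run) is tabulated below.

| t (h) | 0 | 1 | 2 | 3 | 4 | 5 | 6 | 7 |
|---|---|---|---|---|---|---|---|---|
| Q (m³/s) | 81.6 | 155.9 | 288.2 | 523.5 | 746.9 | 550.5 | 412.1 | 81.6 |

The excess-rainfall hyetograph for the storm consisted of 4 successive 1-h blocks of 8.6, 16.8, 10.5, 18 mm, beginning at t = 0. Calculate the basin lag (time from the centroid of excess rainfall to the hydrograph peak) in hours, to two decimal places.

t_L ≈ 1.80 h

Centroid of excess rainfall: t_c = Σ P_i·t̄_i / ΣP_i = 2.2032 h (block centres at 0.5, 1.5, 2.5, 3.5 h).
Hydrograph peak occurs at t = 4 h, so basin lag t_L = 4 − 2.2032 = 1.80 h.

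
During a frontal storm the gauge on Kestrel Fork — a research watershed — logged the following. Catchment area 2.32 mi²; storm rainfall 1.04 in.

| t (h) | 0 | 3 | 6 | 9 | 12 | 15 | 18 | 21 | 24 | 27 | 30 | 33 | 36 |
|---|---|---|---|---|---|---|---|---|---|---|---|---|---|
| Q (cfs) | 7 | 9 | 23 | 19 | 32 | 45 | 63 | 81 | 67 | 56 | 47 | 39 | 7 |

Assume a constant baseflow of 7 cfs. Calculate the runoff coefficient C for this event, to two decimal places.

C ≈ 0.78

ΣQ_DR = 404.0 cfs; V = ΣQ_DR·Δt = 4.363 × 10^6 ft³.
Runoff depth d = V / A = 0.8095 in.
C = d / P = 0.8095 / 1.04 = 0.78.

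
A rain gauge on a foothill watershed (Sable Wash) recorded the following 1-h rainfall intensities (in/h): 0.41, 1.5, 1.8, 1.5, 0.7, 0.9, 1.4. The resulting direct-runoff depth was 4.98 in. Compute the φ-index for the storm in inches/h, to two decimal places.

φ ≈ 0.47 in/h

Only the 6 blocks with intensity above φ contribute runoff: 1.5, 1.8, 1.5, 0.7, 0.9, 1.4 in/h.
Σ(I−φ)·Δt = d  ⇒  (1.5+1.8+1.5+0.7+0.9+1.4 − 6φ)·1 = 4.98
φ = (7.800 − 4.98/1) / 6 = 0.47 in/h.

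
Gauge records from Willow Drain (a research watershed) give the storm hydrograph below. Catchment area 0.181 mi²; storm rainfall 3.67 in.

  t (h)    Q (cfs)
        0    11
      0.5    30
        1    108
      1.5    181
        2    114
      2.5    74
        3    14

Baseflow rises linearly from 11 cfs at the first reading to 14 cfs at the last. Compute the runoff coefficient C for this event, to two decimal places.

ΣQ_DR = 444.5 cfs; V = ΣQ_DR·Δt = 8.001 × 10^5 ft³.
Runoff depth d = V / A = 1.903 in.
C = d / P = 1.903 / 3.67 = 0.52.

C ≈ 0.52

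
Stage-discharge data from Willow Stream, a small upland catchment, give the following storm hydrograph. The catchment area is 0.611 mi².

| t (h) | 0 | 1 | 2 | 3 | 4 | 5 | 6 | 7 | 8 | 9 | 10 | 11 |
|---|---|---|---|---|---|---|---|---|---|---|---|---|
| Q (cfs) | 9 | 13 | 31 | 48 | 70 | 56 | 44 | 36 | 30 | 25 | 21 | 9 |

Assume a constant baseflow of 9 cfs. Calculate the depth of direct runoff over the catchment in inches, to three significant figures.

Direct runoff: 0.0, 4.0, 22.0, 39.0, 61.0, 47.0, 35.0, 27.0, 21.0, 16.0, 12.0, 0.0 cfs; ΣQ_DR = 284.0 cfs.
V = ΣQ_DR · Δt = 284.0 × 3600 s = 1.022 × 10^6 ft³.
Over A = 0.611 mi², depth = V / A = 0.720 in.

d ≈ 0.720 in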